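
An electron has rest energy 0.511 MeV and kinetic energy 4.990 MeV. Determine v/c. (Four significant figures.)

γ = 1 + K/(mc²) = 1 + 4.990/0.511 = 10.765.
β = √(1 − 1/γ²) = √(1 − 0.00862923) = √0.99137077 = 0.9957.

0.9957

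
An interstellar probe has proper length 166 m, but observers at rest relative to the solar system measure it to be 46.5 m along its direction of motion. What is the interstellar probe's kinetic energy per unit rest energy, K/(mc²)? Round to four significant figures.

2.570

From L = L₀/γ: γ = 166/46.5 = 3.56989.
Since K = (γ−1)mc², K/(mc²) = 3.56989 − 1 = 2.570.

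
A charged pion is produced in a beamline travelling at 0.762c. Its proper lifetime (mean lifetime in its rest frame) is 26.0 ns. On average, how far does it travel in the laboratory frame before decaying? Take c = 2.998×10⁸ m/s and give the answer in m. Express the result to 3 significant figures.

γ = 1/√(1 − β²) = 1/√(1 − 0.580644) = 1/√0.419356 = 1/0.647577 = 1.5442.
Lab-frame lifetime: Δt = γτ = 1.5442 × 26.0 ns = 40.149 ns.
Distance: d = vΔt = 0.762 × 2.998×10⁸ m/s × 4.0149×10^-8 s = 9.17 m.

9.17 m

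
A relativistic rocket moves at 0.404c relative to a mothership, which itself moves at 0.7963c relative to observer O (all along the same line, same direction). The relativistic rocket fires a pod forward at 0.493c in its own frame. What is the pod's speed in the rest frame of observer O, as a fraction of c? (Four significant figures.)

First combine the pod and relativistic rocket (S''→S'): u₁ = (0.493 + 0.404)/(1 + 0.493×0.404) = 0.897/1.199172 = 0.74802.
Then combine with the mothership (S'→S): u = (0.74802 + 0.7963)/(1 + 0.74802×0.7963) = 1.54432/1.595648326 = 0.96783.

0.9678c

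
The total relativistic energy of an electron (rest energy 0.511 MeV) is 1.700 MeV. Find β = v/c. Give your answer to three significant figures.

0.954

Total energy E = γmc² gives γ = 1.700/0.511 = 3.3268.
Hence β = √(1 − 1/γ²) = √(1 − 0.0903538) = √0.9096462 = 0.954.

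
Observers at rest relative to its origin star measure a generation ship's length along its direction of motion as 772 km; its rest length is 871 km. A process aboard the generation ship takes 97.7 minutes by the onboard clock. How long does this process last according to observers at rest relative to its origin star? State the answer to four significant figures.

From L = L₀/γ: γ = 871/772 = 1.12824.
The same γ dilates the second interval: 1.12824 × 97.7 minutes = 110.2 minutes.

110.2 minutes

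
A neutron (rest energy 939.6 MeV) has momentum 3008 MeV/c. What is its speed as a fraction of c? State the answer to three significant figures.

pc/(mc²) = 3008/939.6 = 3.2014 = βγ = β/√(1−β²).
So β² = x²/(1 + x²) with x = 3.2014: x² = 10.249, β² = 10.249/11.249 = 0.911103, β = 0.955.

0.955c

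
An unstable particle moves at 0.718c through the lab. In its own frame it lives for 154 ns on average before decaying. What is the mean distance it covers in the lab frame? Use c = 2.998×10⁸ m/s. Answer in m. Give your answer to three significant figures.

β² = 0.515524, so γ = 1/√0.484476 = 1.4367.
Lab-frame lifetime: Δt = γτ = 1.4367 × 154 ns = 221.25 ns.
Distance: d = vΔt = 0.718 × 2.998×10⁸ m/s × 2.2125×10^-7 s = 47.6 m.

47.6 m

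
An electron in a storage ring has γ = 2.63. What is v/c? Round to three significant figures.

0.925

β = √(1 − 1/γ²) = √(1 − 1/6.9169) = √0.855427 = 0.925.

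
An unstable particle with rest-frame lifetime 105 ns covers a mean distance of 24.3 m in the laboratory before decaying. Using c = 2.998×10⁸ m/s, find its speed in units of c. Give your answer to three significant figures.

Lab distance = (lab lifetime)·v = γτ·βc, so βγ = d/(cτ) = 24.30/(2.998×10⁸ × 1.050×10^-7) = 0.77194.
With βγ = 0.77194: γ² = 1 + (βγ)² = 1.595891, and β = (βγ)/γ = 0.77194/1.26329 = 0.611.

0.611c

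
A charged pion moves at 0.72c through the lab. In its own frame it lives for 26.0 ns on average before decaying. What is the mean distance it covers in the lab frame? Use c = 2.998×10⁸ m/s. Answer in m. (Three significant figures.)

β² = 0.5184, so γ = 1/√0.4816 = 1.441.
Lab-frame lifetime: Δt = γτ = 1.441 × 26.0 ns = 37.466 ns.
Distance: d = vΔt = 0.72 × 2.998×10⁸ m/s × 3.7466×10^-8 s = 8.09 m.

8.09 m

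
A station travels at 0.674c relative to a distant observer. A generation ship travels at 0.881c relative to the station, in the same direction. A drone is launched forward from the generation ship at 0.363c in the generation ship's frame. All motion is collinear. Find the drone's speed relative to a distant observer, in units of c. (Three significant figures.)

Apply u = (u'+v)/(1+u'v) twice. Drone in the station frame: (0.363+0.881)/(1+0.363·0.881) = 1.244/1.319803 = 0.94256c.
That velocity, transformed to the rest frame of a distant observer: (0.94256+0.674)/(1+0.94256·0.674) = 1.61656/1.63528544 = 0.98855c.

0.989c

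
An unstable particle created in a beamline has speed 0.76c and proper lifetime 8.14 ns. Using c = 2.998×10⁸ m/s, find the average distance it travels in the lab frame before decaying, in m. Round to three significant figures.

β² = 0.5776, so γ = 1/√0.4224 = 1.5386.
Lab-frame lifetime: Δt = γτ = 1.5386 × 8.14 ns = 12.524 ns.
Distance: d = vΔt = 0.76 × 2.998×10⁸ m/s × 1.2524×10^-8 s = 2.85 m.

2.85 m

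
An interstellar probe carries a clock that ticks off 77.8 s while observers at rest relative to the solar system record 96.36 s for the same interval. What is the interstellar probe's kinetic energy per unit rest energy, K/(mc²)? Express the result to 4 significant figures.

0.2386

The time-dilation ratio gives γ = 96.36/77.8 = 1.23856.
Since K = (γ−1)mc², K/(mc²) = 1.23856 − 1 = 0.2386.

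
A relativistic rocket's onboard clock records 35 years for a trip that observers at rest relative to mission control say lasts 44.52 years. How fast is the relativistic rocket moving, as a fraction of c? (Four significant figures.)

γ = Δt/Δτ = 44.52/35 = 1.272.
β = √(1 − 1/γ²) = √(1 − 0.618053) = √0.381947 = 0.6180.

0.6180c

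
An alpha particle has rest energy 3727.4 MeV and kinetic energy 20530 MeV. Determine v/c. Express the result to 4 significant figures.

0.9881

γ = 1 + K/(mc²) = 1 + 20530/3727.4 = 6.5079.
β = √(1 − 1/γ²) = √(1 − 0.0236112) = √0.9763888 = 0.9881.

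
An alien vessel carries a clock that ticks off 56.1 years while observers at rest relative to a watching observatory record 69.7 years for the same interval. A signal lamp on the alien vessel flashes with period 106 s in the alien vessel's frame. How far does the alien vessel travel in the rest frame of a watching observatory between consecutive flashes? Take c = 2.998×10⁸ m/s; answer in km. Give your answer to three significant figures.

From Δt = γΔτ: γ = 69.7/56.1 = 1.24242.
β = √(1 − 1/γ²) = 0.59344. Lab-frame period = γτ = 1.24242×106 s = 131.7 s. Distance = βc × γτ = 0.59344 × 2.998×10⁸ m/s × 131.7 s = 2.3431×10^10 m = 2.34×10^7 km.

2.34×10^7 km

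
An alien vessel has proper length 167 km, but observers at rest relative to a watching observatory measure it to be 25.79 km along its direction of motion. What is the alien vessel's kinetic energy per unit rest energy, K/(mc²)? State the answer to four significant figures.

5.475

From L = L₀/γ: γ = 167/25.79 = 6.47538.
K/(mc²) = γ − 1 = 6.47538 − 1 = 5.475.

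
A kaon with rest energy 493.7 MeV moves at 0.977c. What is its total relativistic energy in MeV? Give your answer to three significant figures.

2320 MeV

Lorentz factor: γ = (1 − 0.954529)^(−1/2) = 4.6896.
Total energy: E = γmc² = 4.6896 × 493.7 MeV = 2320 MeV.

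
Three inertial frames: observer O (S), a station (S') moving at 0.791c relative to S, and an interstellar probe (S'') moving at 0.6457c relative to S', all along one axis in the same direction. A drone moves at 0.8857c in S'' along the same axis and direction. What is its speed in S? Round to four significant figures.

Apply u = (u'+v)/(1+u'v) twice. Drone in the station frame: (0.8857+0.6457)/(1+0.8857·0.6457) = 1.5314/1.57189649 = 0.97424c.
That velocity, transformed to the rest frame of observer O: (0.97424+0.791)/(1+0.97424·0.791) = 1.76524/1.77062384 = 0.99696c.

0.9970c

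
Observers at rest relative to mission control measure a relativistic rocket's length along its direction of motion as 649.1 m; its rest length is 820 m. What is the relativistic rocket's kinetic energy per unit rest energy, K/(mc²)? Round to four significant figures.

Length contraction gives γ = L₀/L = 820/649.1 = 1.26329.
K/(mc²) = γ − 1 = 1.26329 − 1 = 0.2633.

0.2633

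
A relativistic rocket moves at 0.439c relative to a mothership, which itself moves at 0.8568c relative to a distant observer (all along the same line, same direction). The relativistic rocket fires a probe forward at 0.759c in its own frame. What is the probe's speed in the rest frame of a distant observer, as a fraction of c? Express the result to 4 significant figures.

0.9918c

Apply u = (u'+v)/(1+u'v) twice. Probe in the mothership frame: (0.759+0.439)/(1+0.759·0.439) = 1.198/1.333201 = 0.89859c.
That velocity, transformed to the rest frame of a distant observer: (0.89859+0.8568)/(1+0.89859·0.8568) = 1.75539/1.769911912 = 0.9918c.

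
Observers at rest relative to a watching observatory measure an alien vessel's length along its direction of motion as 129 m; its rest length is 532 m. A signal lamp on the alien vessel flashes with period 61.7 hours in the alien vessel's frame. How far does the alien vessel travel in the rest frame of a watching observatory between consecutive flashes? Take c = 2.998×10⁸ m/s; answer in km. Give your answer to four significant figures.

2.664×10^11 km

From L = L₀/γ: γ = 532/129 = 4.12403.
β = √(1 − 1/γ²) = 0.97016. Lab-frame period = γτ = 4.12403×61.7 hours = 254.45 hours. Distance = βc × γτ = 0.97016 × 2.998×10⁸ m/s × 916020 s = 2.6643×10^14 m = 2.664×10^11 km.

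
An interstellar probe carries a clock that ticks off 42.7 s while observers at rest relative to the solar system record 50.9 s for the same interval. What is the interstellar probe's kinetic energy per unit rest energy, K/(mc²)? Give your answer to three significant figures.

0.192

From Δt = γΔτ: γ = 50.9/42.7 = 1.19204.
K/(mc²) = γ − 1 = 1.19204 − 1 = 0.192.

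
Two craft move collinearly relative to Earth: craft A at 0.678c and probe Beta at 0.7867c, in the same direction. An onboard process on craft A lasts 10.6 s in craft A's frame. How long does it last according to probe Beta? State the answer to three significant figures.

The velocity of craft A relative to probe Beta is (0.678 − 0.7867)c / (1 − 0.678×0.7867) = −0.23295c; relative speed 0.23295c.
At |u| = 0.23295c, γ = (1 − 0.0542657)^(−1/2) = 1.0283.
The clock on craft A records proper time, so probe Beta measures Δt = γΔτ = 1.0283 × 10.6 = 10.9 s.

10.9 s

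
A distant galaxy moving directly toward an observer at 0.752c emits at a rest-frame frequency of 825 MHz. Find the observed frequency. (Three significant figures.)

Relativistic Doppler (source moving toward): f_obs = f_src · √((1+β)/(1−β)).
With β = 0.752: factor = √(1.752/0.248) = 2.6579.
f_obs = 825 × 2.6579 = 2190 MHz.

2190 MHz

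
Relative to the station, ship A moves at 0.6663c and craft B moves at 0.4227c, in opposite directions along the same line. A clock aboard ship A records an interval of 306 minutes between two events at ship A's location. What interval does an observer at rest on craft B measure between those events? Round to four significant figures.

The velocity of ship A relative to craft B is (0.6663 + 0.4227)c / (1 + 0.6663×0.4227) = 0.84969c; relative speed 0.84969c.
At |u| = 0.84969c, γ = (1 − 0.721973)^(−1/2) = 1.8965.
Ship A's interval is proper; time dilation gives Δt_B = γΔτ = 1.8965 × 306 minutes = 580.3 minutes.

580.3 minutes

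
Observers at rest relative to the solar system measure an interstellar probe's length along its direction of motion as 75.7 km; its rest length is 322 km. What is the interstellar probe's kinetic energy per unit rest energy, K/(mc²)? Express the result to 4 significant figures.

3.254

Length contraction gives γ = L₀/L = 322/75.7 = 4.25363.
K/(mc²) = γ − 1 = 4.25363 − 1 = 3.254.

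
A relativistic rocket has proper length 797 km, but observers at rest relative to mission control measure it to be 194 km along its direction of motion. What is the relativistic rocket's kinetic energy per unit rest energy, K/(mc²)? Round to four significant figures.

3.108

Length contraction gives γ = L₀/L = 797/194 = 4.10825.
K/(mc²) = γ − 1 = 4.10825 − 1 = 3.108.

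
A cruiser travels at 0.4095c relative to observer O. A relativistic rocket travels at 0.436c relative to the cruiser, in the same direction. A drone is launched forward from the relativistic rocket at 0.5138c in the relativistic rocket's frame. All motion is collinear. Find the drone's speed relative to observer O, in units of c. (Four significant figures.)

First combine the drone and relativistic rocket (S''→S'): u₁ = (0.5138 + 0.436)/(1 + 0.5138×0.436) = 0.9498/1.2240168 = 0.77597.
Then combine with the cruiser (S'→S): u = (0.77597 + 0.4095)/(1 + 0.77597×0.4095) = 1.18547/1.317759715 = 0.89961.

0.8996c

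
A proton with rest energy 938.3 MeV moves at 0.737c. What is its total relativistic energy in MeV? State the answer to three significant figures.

1390 MeV

β² = 0.543169, so γ = 1/√0.456831 = 1.4795.
Total energy: E = γmc² = 1.4795 × 938.3 MeV = 1390 MeV.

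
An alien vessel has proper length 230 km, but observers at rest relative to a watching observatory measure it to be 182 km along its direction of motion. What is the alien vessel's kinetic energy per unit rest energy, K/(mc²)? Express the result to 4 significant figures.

0.2637

From L = L₀/γ: γ = 230/182 = 1.26374.
Since K = (γ−1)mc², K/(mc²) = 1.26374 − 1 = 0.2637.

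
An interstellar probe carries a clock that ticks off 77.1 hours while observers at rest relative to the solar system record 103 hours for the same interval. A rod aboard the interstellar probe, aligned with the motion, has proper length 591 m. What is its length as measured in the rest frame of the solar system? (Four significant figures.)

The time-dilation ratio gives γ = 103/77.1 = 1.33593.
L = L₀/γ = 591/1.33593 = 442.4 m.

442.4 m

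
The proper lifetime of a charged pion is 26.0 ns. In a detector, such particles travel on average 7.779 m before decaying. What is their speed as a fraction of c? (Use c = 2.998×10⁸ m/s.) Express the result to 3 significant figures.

Let x = d/(cτ) = 7.779 m / (2.998×10⁸ m/s × 2.600×10^-8 s) = 0.99797. Since d = βγcτ, x = βγ = β/√(1−β²).
Solving: β² = x²/(1+x²) = 0.995944/1.995944 = 0.498984, so β = 0.706.

0.706c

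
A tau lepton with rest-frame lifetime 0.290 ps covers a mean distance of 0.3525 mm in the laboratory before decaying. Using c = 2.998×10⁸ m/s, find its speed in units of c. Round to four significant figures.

0.9709c

Lab distance = (lab lifetime)·v = γτ·βc, so βγ = d/(cτ) = 3.525×10^-4/(2.998×10⁸ × 2.900×10^-13) = 4.0544.
With βγ = 4.0544: γ² = 1 + (βγ)² = 17.4382, and β = (βγ)/γ = 4.0544/4.17591 = 0.9709.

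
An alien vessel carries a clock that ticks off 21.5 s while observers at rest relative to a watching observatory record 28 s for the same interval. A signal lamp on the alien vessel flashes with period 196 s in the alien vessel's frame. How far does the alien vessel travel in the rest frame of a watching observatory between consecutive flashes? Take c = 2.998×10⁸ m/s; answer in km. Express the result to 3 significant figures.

4.90×10^7 km

From Δt = γΔτ: γ = 28/21.5 = 1.30233.
β = √(1 − 1/γ²) = 0.64062. Lab-frame period = γτ = 1.30233×196 s = 255.26 s. Distance = βc × γτ = 0.64062 × 2.998×10⁸ m/s × 255.26 s = 4.9025×10^10 m = 4.90×10^7 km.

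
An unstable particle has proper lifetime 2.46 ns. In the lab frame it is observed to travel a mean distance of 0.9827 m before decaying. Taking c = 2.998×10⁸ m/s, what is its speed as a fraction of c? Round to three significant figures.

0.800c

Lab distance = (lab lifetime)·v = γτ·βc, so βγ = d/(cτ) = 0.9827/(2.998×10⁸ × 2.460×10^-9) = 1.3325.
With βγ = 1.3325: γ² = 1 + (βγ)² = 2.77556, and β = (βγ)/γ = 1.3325/1.666 = 0.800.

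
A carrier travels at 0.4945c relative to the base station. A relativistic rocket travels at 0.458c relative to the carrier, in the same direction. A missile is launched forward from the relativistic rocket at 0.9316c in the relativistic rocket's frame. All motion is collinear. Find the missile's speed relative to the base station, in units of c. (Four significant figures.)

Apply u = (u'+v)/(1+u'v) twice. Missile in the carrier frame: (0.9316+0.458)/(1+0.9316·0.458) = 1.3896/1.4266728 = 0.97401c.
That velocity, transformed to the rest frame of the base station: (0.97401+0.4945)/(1+0.97401·0.4945) = 1.46851/1.481647945 = 0.99113c.

0.9911c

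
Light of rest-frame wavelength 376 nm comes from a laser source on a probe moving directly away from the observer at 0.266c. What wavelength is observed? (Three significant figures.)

494 nm

Relativistic Doppler for wavelength: λ_obs = λ_src · √((1+β)/(1−β)).
With β = 0.266: factor = √(1.266/0.734) = 1.3133.
λ_obs = 376 × 1.3133 = 494 nm.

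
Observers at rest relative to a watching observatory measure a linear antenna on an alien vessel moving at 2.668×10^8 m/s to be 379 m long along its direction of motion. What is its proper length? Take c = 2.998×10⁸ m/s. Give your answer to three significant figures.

831 m

β = v/c = (2.668×10^8 m/s)/(2.998×10⁸ m/s) = 0.889927.
β² = 0.7919701, so γ = 1/√0.2080299 = 2.1925.
Proper length: L₀ = γ·L = 2.1925 × 379 = 831 m.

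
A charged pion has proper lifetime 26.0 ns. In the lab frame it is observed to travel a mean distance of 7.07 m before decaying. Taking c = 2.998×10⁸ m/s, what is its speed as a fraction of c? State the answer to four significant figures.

d = βγcτ ⇒ βγ = d/(cτ) = 7.070 m / (7.7948 m) = 0.90701.
β = (βγ)/√(1+(βγ)²) = 0.90701/√1.822667 = 0.6718.

0.6718c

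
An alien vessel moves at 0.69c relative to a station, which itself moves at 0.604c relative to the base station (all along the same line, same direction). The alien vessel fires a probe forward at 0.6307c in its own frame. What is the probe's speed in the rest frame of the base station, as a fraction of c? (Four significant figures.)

First combine the probe and alien vessel (S''→S'): u₁ = (0.6307 + 0.69)/(1 + 0.6307×0.69) = 1.3207/1.435183 = 0.92023.
Then combine with the station (S'→S): u = (0.92023 + 0.604)/(1 + 0.92023×0.604) = 1.52423/1.55581892 = 0.9797.

0.9797c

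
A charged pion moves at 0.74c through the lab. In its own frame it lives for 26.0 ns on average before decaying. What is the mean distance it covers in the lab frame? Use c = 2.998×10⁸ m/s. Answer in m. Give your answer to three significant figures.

8.58 m

γ = 1/√(1 − β²) = 1/√(1 − 0.5476) = 1/√0.4524 = 1/0.672607 = 1.4868.
Lab-frame lifetime: Δt = γτ = 1.4868 × 26.0 ns = 38.657 ns.
Distance: d = vΔt = 0.74 × 2.998×10⁸ m/s × 3.8657×10^-8 s = 8.58 m.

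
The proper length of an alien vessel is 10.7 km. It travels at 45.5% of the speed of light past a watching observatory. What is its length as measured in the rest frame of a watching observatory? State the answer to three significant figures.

9.53 km

Lorentz factor: γ = (1 − 0.207025)^(−1/2) = 1.123.
Along the direction of motion the measured length is L₀/γ = 10.7/1.123 = 9.53 km.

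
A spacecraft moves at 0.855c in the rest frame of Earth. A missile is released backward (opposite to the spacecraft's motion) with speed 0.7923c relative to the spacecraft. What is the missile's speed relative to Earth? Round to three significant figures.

0.194c

In units of c, u = (u' + v)/(1 + u'v) with u' = −0.7923 and v = 0.855.
Numerator: −0.7923 + 0.855 = 0.0627. Denominator: 1 + (−0.7923)(0.855) = 0.3225835.
u = 0.0627/0.3225835 = 0.19437, so the speed is 0.194c.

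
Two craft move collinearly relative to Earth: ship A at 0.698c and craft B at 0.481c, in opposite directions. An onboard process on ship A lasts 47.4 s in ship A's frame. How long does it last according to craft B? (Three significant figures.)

101 s

The velocity of ship A relative to craft B is (0.698 + 0.481)c / (1 + 0.698×0.481) = 0.88266c; relative speed 0.88266c.
At |u| = 0.88266c, γ = (1 − 0.779089)^(−1/2) = 2.1276.
The clock on ship A records proper time, so craft B measures Δt = γΔτ = 2.1276 × 47.4 = 101 s.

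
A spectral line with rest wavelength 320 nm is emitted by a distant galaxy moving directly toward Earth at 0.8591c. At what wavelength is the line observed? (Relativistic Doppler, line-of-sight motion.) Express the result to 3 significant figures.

88.1 nm

Relativistic Doppler for wavelength: λ_obs = λ_src · √((1−β)/(1+β)).
With β = 0.8591: factor = √(0.1409/1.8591) = 0.2753.
λ_obs = 320 × 0.2753 = 88.1 nm.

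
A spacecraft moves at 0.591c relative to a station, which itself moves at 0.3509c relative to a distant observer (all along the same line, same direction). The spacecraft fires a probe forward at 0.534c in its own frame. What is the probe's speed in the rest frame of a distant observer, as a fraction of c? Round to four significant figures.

0.9277c

Compose velocities in two stages. Stage 1 (into S'): u₁ = (0.534+0.591)/(1+0.534×0.591) = 0.85513.
Stage 2 (into S): u = (0.85513+0.3509)/(1+0.85513×0.3509) = 0.92767, so the speed is 0.9277c.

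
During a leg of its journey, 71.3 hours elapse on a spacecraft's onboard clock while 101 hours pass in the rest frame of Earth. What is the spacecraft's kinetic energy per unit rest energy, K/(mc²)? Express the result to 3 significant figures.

γ = Δt/Δτ = 101/71.3 = 1.41655.
Since K = (γ−1)mc², K/(mc²) = 1.41655 − 1 = 0.417.

0.417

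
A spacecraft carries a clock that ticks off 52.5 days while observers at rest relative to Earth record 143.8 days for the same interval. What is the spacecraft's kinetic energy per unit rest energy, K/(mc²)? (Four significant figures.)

1.739

γ = Δt/Δτ = 143.8/52.5 = 2.73905.
K/(mc²) = γ − 1 = 2.73905 − 1 = 1.739.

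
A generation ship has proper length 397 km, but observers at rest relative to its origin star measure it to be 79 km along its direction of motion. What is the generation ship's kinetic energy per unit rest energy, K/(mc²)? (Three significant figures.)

4.03

Length contraction gives γ = L₀/L = 397/79 = 5.02532.
K/(mc²) = γ − 1 = 5.02532 − 1 = 4.03.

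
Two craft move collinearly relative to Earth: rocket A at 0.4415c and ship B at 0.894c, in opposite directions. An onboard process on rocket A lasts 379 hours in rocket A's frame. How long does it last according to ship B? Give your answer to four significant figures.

1315 hours

Transform rocket A's velocity into ship B's frame: (0.4415 + 0.894)/(1 + 0.4415·0.894) = 1.3355/1.394701, so the relative speed is 0.95755c.
At |u| = 0.95755c, γ = (1 − 0.916902)^(−1/2) = 3.469.
The clock on rocket A records proper time, so ship B measures Δt = γΔτ = 3.469 × 379 = 1315 hours.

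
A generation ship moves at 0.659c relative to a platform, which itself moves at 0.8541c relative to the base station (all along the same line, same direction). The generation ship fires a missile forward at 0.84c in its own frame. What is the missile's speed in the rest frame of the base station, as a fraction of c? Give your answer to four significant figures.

0.9972c

Apply u = (u'+v)/(1+u'v) twice. Missile in the platform frame: (0.84+0.659)/(1+0.84·0.659) = 1.499/1.55356 = 0.96488c.
That velocity, transformed to the rest frame of the base station: (0.96488+0.8541)/(1+0.96488·0.8541) = 1.81898/1.824104008 = 0.99719c.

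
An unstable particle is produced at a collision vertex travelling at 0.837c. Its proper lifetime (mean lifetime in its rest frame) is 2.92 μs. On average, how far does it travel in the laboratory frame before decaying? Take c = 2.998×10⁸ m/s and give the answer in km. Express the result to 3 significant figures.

Lorentz factor: γ = (1 − 0.700569)^(−1/2) = 1.8275.
Lab-frame lifetime: Δt = γτ = 1.8275 × 2.92 μs = 5.3363 μs.
Distance: d = vΔt = 0.837 × 2.998×10⁸ m/s × 5.3363×10^-6 s = 1340 m = 1.34 km.

1.34 km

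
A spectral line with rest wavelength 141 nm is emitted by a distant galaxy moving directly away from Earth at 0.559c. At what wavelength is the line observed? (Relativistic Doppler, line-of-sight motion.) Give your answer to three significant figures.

Relativistic Doppler for wavelength: λ_obs = λ_src · √((1+β)/(1−β)).
With β = 0.559: factor = √(1.559/0.441) = 1.8802.
λ_obs = 141 × 1.8802 = 265 nm.

265 nm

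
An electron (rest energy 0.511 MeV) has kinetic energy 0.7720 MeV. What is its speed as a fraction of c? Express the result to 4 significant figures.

K = (γ−1)mc², so γ = 1 + 0.7720/0.511 = 2.5108.
Then v/c = √(1 − γ⁻²) = √(1 − 0.158627) = √0.841373 = 0.9173.

0.9173c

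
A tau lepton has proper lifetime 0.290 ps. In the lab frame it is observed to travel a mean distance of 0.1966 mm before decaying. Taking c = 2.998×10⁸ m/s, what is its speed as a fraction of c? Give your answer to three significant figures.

Let x = d/(cτ) = 1.966×10^-4 m / (2.998×10⁸ m/s × 2.900×10^-13 s) = 2.2613. Since d = βγcτ, x = βγ = β/√(1−β²).
Solving: β² = x²/(1+x²) = 5.11348/6.11348 = 0.836427, so β = 0.915.

0.915c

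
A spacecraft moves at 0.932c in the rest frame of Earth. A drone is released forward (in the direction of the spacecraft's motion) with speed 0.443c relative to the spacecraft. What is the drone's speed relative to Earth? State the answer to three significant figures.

0.973c

Relativistic velocity addition: u = (u' + v)/(1 + u'v/c²), with u' = 0.443c and v = 0.932c.
Numerator: 0.443 + 0.932 = 1.375. Denominator: 1 + (0.443)(0.932) = 1.412876.
u = 1.375/1.412876 = 0.97319, so the speed is 0.973c.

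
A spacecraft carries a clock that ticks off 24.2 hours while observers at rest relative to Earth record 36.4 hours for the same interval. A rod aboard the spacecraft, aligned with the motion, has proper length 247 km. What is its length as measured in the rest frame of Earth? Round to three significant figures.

164 km

The time-dilation ratio gives γ = 36.4/24.2 = 1.50413.
L = L₀/γ = 247/1.50413 = 164 km.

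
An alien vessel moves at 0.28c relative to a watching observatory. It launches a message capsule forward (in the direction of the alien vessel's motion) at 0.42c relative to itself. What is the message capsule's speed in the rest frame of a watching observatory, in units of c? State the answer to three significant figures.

Relativistic velocity addition: u = (u' + v)/(1 + u'v/c²), with u' = 0.42c and v = 0.28c.
Numerator: 0.42 + 0.28 = 0.7. Denominator: 1 + (0.42)(0.28) = 1.1176.
u = 0.7/1.1176 = 0.62634, so the speed is 0.626c.

0.626c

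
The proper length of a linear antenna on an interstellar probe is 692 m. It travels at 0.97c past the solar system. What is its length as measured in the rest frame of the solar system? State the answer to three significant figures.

168 m

γ = 1/√(1 − β²) = 1/√(1 − 0.9409) = 1/√0.0591 = 4.1135.
Along the direction of motion the measured length is L₀/γ = 692/4.1135 = 168 m.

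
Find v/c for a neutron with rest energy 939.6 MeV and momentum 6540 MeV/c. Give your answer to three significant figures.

βγ = pc/(mc²) = 6540/939.6 = 6.9604.
Since γ² = 1 + (βγ)² = 49.4472, γ = √49.4472 = 7.03187, and β = (βγ)/γ = 6.9604/7.03187 = 0.990.

0.990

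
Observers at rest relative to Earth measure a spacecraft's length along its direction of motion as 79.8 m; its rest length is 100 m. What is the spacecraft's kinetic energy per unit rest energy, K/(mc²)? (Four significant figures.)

From L = L₀/γ: γ = 100/79.8 = 1.25313.
K/(mc²) = γ − 1 = 1.25313 − 1 = 0.2531.

0.2531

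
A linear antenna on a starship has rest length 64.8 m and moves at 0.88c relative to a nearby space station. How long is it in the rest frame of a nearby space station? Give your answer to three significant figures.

γ = 1/√(1 − β²) = 1/√(1 − 0.7744) = 1/√0.2256 = 1/0.474974 = 2.1054.
Length contraction: L = L₀/γ = 64.8/2.1054 = 30.8 m.

30.8 m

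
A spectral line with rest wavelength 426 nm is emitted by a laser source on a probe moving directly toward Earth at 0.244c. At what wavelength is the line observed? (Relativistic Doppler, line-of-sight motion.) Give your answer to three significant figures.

332 nm

Relativistic Doppler for wavelength: λ_obs = λ_src · √((1−β)/(1+β)).
With β = 0.244: factor = √(0.756/1.244) = 0.77956.
λ_obs = 426 × 0.77956 = 332 nm.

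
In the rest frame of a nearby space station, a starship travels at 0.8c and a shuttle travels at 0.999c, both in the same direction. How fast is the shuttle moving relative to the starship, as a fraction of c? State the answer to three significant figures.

Transform to the starship's frame: u' = (u − v)/(1 − uv/c²).
u' = (0.999 − 0.8)/(1 − 0.999×0.8) = 0.199/0.2008 = 0.99104.
Speed in the starship's frame: 0.991c (in the same direction).

0.991c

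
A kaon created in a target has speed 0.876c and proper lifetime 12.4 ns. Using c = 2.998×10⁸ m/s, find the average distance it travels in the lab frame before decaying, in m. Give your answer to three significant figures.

With β = 0.876, γ = 1/√(1 − 0.876²) = 1/√0.232624 = 2.0734.
Lab-frame lifetime: Δt = γτ = 2.0734 × 12.4 ns = 25.71 ns.
Distance: d = vΔt = 0.876 × 2.998×10⁸ m/s × 2.5710×10^-8 s = 6.75 m.

6.75 m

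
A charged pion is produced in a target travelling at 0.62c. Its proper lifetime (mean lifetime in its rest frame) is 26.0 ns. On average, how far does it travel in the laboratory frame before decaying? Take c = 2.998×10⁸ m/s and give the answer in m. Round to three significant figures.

Lorentz factor: γ = (1 − 0.3844)^(−1/2) = 1.2745.
Lab-frame lifetime: Δt = γτ = 1.2745 × 26.0 ns = 33.137 ns.
Distance: d = vΔt = 0.62 × 2.998×10⁸ m/s × 3.3137×10^-8 s = 6.16 m.

6.16 m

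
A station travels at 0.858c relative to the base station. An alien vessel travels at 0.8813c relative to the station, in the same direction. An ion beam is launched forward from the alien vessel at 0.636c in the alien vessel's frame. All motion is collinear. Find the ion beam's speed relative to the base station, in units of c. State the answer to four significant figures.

Apply u = (u'+v)/(1+u'v) twice. Ion beam in the station frame: (0.636+0.8813)/(1+0.636·0.8813) = 1.5173/1.5605068 = 0.97231c.
That velocity, transformed to the rest frame of the base station: (0.97231+0.858)/(1+0.97231·0.858) = 1.83031/1.83424198 = 0.99786c.

0.9979c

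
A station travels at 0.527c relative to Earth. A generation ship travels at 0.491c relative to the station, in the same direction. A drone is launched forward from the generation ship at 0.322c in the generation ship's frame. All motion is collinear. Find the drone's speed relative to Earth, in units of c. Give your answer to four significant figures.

Compose velocities in two stages. Stage 1 (into S'): u₁ = (0.322+0.491)/(1+0.322×0.491) = 0.70201.
Stage 2 (into S): u = (0.70201+0.527)/(1+0.70201×0.527) = 0.89711, so the speed is 0.8971c.

0.8971c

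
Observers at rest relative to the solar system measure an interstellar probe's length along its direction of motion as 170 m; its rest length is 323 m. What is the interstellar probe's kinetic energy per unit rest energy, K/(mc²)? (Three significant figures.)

γ = L₀/L = 323/170 = 1.9.
K/(mc²) = γ − 1 = 1.9 − 1 = 0.900.

0.900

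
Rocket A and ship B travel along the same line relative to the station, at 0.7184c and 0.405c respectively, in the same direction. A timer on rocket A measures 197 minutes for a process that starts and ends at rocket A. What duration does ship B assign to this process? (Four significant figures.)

219.6 minutes

The velocity of rocket A relative to ship B is (0.7184 − 0.405)c / (1 − 0.7184×0.405) = 0.442c; relative speed 0.442c.
γ for this relative speed: γ = 1/√(1 − 0.195364) = 1.1148.
The clock on rocket A records proper time, so ship B measures Δt = γΔτ = 1.1148 × 197 = 219.6 minutes.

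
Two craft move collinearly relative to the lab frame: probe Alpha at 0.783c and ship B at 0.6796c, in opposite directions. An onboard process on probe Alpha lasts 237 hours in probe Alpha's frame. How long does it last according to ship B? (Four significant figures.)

Transform probe Alpha's velocity into ship B's frame: (0.783 + 0.6796)/(1 + 0.783·0.6796) = 1.4626/1.5321268, so the relative speed is 0.95462c.
γ for this relative speed: γ = 1/√(1 − 0.911299) = 3.3577.
The clock on probe Alpha records proper time, so ship B measures Δt = γΔτ = 3.3577 × 237 = 795.8 hours.

795.8 hours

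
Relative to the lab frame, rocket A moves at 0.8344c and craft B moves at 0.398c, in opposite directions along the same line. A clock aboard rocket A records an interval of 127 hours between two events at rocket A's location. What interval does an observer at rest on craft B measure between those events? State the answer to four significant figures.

Speed of rocket A in craft B's frame: u = (v_A + v_B)/(1 + v_A v_B/c²) = (0.8344 + 0.398)/(1 + 0.8344×0.398) = 1.2324/1.3320912 = 0.92516; |u| = 0.92516c.
At |u| = 0.92516c, γ = (1 − 0.855921)^(−1/2) = 2.6345.
Rocket A's interval is proper; time dilation gives Δt_B = γΔτ = 2.6345 × 127 hours = 334.6 hours.

334.6 hours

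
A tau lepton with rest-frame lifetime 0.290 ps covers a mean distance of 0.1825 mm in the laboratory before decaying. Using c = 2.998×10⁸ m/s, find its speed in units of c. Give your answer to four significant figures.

Lab distance = (lab lifetime)·v = γτ·βc, so βγ = d/(cτ) = 1.825×10^-4/(2.998×10⁸ × 2.900×10^-13) = 2.0991.
With βγ = 2.0991: γ² = 1 + (βγ)² = 5.40622, and β = (βγ)/γ = 2.0991/2.32513 = 0.9028.

0.9028c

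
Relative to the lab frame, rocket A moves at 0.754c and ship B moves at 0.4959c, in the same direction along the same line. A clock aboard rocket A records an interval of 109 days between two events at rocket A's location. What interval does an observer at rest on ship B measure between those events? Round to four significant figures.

119.6 days

The velocity of rocket A relative to ship B is (0.754 − 0.4959)c / (1 − 0.754×0.4959) = 0.41224c; relative speed 0.41224c.
γ for this relative speed: γ = 1/√(1 − 0.169942) = 1.0976.
Rocket A's interval is proper; time dilation gives Δt_B = γΔτ = 1.0976 × 109 days = 119.6 days.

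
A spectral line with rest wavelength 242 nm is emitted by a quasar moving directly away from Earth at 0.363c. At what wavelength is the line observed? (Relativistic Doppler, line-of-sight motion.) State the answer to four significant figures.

Relativistic Doppler for wavelength: λ_obs = λ_src · √((1+β)/(1−β)).
With β = 0.363: factor = √(1.363/0.637) = 1.4628.
λ_obs = 242 × 1.4628 = 354.0 nm.

354.0 nm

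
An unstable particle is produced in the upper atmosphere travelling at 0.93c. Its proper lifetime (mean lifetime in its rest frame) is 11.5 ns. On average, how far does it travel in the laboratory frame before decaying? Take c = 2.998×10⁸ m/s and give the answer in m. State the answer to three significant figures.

β² = 0.8649, so γ = 1/√0.1351 = 2.7206.
Lab-frame lifetime: Δt = γτ = 2.7206 × 11.5 ns = 31.287 ns.
Distance: d = vΔt = 0.93 × 2.998×10⁸ m/s × 3.1287×10^-8 s = 8.72 m.

8.72 m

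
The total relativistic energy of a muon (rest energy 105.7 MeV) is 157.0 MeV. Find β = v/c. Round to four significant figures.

Total energy E = γmc² gives γ = 157.0/105.7 = 1.4853.
Hence β = √(1 − 1/γ²) = √(1 − 0.453285) = √0.546715 = 0.7394.

0.7394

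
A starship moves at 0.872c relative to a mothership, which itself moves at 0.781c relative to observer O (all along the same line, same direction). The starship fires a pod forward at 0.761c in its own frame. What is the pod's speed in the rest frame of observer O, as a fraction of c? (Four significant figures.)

0.9977c

Compose velocities in two stages. Stage 1 (into S'): u₁ = (0.761+0.872)/(1+0.761×0.872) = 0.98161.
Stage 2 (into S): u = (0.98161+0.781)/(1+0.98161×0.781) = 0.99772, so the speed is 0.9977c.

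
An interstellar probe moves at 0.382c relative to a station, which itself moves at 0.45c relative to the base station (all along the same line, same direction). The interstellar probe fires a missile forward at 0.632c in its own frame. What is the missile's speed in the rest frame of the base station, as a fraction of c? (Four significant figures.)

0.9263c

First combine the missile and interstellar probe (S''→S'): u₁ = (0.632 + 0.382)/(1 + 0.632×0.382) = 1.014/1.241424 = 0.8168.
Then combine with the station (S'→S): u = (0.8168 + 0.45)/(1 + 0.8168×0.45) = 1.2668/1.36756 = 0.92632.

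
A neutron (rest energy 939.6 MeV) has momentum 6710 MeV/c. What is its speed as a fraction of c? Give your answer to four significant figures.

pc/(mc²) = 6710/939.6 = 7.1413 = βγ = β/√(1−β²).
So β² = x²/(1 + x²) with x = 7.1413: x² = 50.9982, β² = 50.9982/51.9982 = 0.980769, β = 0.9903.

0.9903c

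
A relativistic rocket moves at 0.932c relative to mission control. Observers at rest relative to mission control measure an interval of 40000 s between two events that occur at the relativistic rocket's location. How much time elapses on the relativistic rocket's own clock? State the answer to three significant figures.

14500 s

β² = 0.868624, so γ = 1/√0.131376 = 2.7589.
The moving clock records proper time: Δτ = Δt/γ = 40000/2.7589 = 14500 s.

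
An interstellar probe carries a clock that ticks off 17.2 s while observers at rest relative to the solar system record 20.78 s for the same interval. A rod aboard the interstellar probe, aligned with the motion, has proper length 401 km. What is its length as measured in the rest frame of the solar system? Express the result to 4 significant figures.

331.9 km

From Δt = γΔτ: γ = 20.78/17.2 = 1.20814.
The rod contracts by the same γ: 401 km / 1.20814 = 331.9 km.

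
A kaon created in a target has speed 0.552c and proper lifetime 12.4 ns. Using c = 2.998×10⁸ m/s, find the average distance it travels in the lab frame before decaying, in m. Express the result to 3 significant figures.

2.46 m

γ = 1/√(1 − β²) = 1/√(1 − 0.304704) = 1/√0.695296 = 1/0.833844 = 1.1993.
Lab-frame lifetime: Δt = γτ = 1.1993 × 12.4 ns = 14.871 ns.
Distance: d = vΔt = 0.552 × 2.998×10⁸ m/s × 1.4871×10^-8 s = 2.46 m.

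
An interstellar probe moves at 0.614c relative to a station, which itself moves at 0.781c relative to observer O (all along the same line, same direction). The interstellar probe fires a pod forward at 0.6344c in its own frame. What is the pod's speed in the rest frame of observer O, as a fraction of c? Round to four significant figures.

0.9869c

First combine the pod and interstellar probe (S''→S'): u₁ = (0.6344 + 0.614)/(1 + 0.6344×0.614) = 1.2484/1.3895216 = 0.89844.
Then combine with the station (S'→S): u = (0.89844 + 0.781)/(1 + 0.89844×0.781) = 1.67944/1.70168164 = 0.98693.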